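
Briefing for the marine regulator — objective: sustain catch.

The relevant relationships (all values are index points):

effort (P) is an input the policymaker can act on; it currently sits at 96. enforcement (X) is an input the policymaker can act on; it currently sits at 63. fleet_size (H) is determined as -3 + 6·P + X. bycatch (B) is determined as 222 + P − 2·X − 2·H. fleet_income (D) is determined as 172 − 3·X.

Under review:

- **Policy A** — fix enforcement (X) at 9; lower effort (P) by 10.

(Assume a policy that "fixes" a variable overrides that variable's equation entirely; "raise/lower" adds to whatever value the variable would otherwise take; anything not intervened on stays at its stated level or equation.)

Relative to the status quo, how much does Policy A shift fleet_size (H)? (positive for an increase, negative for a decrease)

-114

Baseline:
  P = 96
  X = 63
  H = -3 + 6·96 + 63 = 636
Policy A (X := 9, P − 10):
  P = 96 − 10 = 86
  X = 9
  H = -3 + 6·86 + 9 = 522
Change in H: 522 − 636 = -114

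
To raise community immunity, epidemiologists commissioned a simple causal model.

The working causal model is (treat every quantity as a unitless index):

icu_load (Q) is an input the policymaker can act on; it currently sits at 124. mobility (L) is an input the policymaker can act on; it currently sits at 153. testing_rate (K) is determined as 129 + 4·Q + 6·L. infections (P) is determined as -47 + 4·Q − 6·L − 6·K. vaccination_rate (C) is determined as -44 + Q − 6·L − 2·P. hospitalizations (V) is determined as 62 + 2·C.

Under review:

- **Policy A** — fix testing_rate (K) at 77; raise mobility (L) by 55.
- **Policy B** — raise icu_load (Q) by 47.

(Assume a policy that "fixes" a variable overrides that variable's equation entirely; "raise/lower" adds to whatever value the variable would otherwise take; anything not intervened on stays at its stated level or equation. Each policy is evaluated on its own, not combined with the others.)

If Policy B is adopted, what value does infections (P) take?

-10667

Policy B (Q + 47):
  Q = 124 + 47 = 171
  L = 153
  K = 129 + 4·171 + 6·153 = 1731
  P = -47 + 4·171 − 6·153 − 6·1731 = -10667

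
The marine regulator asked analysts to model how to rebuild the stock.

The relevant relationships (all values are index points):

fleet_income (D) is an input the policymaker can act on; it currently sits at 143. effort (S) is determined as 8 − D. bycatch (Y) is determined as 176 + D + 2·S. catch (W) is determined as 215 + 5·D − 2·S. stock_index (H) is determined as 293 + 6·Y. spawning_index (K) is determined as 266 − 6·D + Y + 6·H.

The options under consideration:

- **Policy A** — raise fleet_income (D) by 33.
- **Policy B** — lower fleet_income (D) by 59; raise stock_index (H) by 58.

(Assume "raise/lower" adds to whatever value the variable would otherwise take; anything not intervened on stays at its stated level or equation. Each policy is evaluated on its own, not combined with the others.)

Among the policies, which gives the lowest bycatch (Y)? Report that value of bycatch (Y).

16

Policy A (D + 33):
  D = 143 + 33 = 176
  S = 8 − 176 = -168
  Y = 176 + 176 + 2·(-168) = 16
Policy B (D − 59, H + 58):
  D = 143 − 59 = 84
  S = 8 − 84 = -76
  Y = 176 + 84 + 2·(-76) = 108
Comparing — Policy A: Y=16, Policy B: Y=108. Lowest is 16 (Policy A).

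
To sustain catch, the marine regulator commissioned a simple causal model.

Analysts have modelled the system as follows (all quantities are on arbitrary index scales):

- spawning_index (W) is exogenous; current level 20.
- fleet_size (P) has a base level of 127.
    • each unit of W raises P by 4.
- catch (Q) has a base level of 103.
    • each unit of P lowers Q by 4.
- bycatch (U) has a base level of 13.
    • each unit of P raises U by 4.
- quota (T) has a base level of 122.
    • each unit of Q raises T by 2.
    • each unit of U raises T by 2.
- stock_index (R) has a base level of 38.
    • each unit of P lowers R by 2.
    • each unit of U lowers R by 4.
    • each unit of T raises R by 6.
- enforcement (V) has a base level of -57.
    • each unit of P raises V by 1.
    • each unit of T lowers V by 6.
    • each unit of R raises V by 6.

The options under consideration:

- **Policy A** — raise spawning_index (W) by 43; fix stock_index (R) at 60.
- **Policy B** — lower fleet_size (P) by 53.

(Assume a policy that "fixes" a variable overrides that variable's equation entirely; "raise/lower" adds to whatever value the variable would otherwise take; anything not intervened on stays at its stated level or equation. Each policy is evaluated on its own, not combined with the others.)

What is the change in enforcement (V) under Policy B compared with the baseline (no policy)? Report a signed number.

5671

Baseline:
  W = 20
  P = 127 + 4·20 = 207
  Q = 103 − 4·207 = -725
  U = 13 + 4·207 = 841
  T = 122 + 2·(-725) + 2·841 = 354
  R = 38 − 2·207 − 4·841 + 6·354 = -1616
  V = -57 + 207 − 6·354 + 6·(-1616) = -11670
Policy B (P − 53):
  W = 20
  P = 127 + 4·20 (−53 from intervention) = 154
  Q = 103 − 4·154 = -513
  U = 13 + 4·154 = 629
  T = 122 + 2·(-513) + 2·629 = 354
  R = 38 − 2·154 − 4·629 + 6·354 = -662
  V = -57 + 154 − 6·354 + 6·(-662) = -5999
Change in V: -5999 − (-11670) = 5671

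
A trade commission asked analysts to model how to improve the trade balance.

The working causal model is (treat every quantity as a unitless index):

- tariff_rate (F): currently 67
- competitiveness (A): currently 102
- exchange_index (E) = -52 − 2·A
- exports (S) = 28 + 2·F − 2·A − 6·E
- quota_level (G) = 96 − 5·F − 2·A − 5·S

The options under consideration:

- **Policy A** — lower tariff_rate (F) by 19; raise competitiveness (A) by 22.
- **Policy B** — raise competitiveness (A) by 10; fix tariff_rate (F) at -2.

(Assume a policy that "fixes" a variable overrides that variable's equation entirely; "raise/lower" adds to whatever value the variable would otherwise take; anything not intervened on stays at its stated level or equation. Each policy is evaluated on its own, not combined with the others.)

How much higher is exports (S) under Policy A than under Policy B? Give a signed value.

220

Policy A (F − 19, A + 22):
  F = 67 − 19 = 48
  A = 102 + 22 = 124
  E = -52 − 2·124 = -300
  S = 28 + 2·48 − 2·124 − 6·(-300) = 1676
Policy B (A + 10, F := -2):
  F = -2
  A = 102 + 10 = 112
  E = -52 − 2·112 = -276
  S = 28 + 2·(-2) − 2·112 − 6·(-276) = 1456
S: 1676 − 1456 = 220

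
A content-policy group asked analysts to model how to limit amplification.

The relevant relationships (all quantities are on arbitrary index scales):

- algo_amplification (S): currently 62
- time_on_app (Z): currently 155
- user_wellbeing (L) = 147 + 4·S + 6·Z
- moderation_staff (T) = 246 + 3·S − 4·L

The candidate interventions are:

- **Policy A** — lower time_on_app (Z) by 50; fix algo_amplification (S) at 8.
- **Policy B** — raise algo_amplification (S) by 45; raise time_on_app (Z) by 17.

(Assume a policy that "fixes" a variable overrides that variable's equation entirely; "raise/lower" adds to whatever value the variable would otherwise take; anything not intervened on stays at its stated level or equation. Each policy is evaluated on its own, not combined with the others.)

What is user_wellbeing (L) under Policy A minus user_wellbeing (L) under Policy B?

Policy A (Z − 50, S := 8):
  S = 8
  Z = 155 − 50 = 105
  L = 147 + 4·8 + 6·105 = 809
Policy B (S + 45, Z + 17):
  S = 62 + 45 = 107
  Z = 155 + 17 = 172
  L = 147 + 4·107 + 6·172 = 1607
L: 809 − 1607 = -798

-798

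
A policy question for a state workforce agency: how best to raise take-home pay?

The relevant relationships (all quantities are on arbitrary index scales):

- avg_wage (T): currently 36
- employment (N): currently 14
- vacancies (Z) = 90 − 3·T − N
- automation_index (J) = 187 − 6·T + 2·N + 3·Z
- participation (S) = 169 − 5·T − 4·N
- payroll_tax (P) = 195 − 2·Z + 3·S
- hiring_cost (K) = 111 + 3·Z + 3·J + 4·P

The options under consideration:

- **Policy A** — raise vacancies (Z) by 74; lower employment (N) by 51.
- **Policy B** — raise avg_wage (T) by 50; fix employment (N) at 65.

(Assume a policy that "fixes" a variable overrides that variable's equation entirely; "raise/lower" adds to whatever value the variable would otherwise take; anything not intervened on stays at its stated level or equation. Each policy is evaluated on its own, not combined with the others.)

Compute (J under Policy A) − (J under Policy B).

1074

Policy A (Z + 74, N − 51):
  T = 36
  N = 14 − 51 = -37
  Z = 90 − 3·36 − (-37) (+74 from intervention) = 93
  J = 187 − 6·36 + 2·(-37) + 3·93 = 176
Policy B (T + 50, N := 65):
  T = 36 + 50 = 86
  N = 65
  Z = 90 − 3·86 − 65 = -233
  J = 187 − 6·86 + 2·65 + 3·(-233) = -898
J: 176 − (-898) = 1074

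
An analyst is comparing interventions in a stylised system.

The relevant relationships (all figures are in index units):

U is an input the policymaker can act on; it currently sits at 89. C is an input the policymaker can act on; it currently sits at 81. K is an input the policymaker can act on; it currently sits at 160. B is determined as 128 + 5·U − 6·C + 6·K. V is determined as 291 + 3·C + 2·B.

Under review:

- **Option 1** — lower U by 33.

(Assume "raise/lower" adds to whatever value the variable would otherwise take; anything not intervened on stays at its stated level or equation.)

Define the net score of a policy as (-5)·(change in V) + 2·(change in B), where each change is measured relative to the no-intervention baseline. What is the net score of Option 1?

1320

Baseline:
  U = 89
  C = 81
  K = 160
  B = 128 + 5·89 − 6·81 + 6·160 = 1047
  V = 291 + 3·81 + 2·1047 = 2628
Option 1 (U − 33):
  U = 89 − 33 = 56
  C = 81
  K = 160
  B = 128 + 5·56 − 6·81 + 6·160 = 882
  V = 291 + 3·81 + 2·882 = 2298
ΔV = 2298 − 2628 = -330; ΔB = 882 − 1047 = -165
Score = (-5)·(-330) + 2·(-165) = 1320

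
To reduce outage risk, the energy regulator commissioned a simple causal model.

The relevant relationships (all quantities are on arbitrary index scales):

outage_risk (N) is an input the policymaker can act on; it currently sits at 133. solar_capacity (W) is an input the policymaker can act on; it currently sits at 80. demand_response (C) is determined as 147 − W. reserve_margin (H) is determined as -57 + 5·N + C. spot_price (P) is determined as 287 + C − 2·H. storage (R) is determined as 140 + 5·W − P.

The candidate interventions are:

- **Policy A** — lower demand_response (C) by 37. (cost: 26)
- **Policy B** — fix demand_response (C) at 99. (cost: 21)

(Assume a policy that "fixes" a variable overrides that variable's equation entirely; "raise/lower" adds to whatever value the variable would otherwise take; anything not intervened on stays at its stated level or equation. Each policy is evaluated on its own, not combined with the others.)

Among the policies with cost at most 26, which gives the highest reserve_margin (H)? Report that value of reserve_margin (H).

Policy A (C − 37):
  N = 133
  W = 80
  C = 147 − 80 (−37 from intervention) = 30
  H = -57 + 5·133 + 30 = 638
Policy B (C := 99):
  N = 133
  W = 80
  C = 99
  H = -57 + 5·133 + 99 = 707
Comparing — Policy A: H=638, Policy B: H=707. Highest is 707 (Policy B).

707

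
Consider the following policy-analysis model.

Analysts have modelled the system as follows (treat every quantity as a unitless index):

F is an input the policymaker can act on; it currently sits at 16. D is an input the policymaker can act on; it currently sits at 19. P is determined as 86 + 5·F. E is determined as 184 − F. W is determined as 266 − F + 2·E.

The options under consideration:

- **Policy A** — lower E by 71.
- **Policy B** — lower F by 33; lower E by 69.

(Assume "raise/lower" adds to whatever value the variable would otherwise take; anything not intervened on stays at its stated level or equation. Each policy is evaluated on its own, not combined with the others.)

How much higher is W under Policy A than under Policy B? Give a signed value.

-103

Policy A (E − 71):
  F = 16
  E = 184 − 16 (−71 from intervention) = 97
  W = 266 − 16 + 2·97 = 444
Policy B (F − 33, E − 69):
  F = 16 − 33 = -17
  E = 184 − (-17) (−69 from intervention) = 132
  W = 266 − (-17) + 2·132 = 547
W: 444 − 547 = -103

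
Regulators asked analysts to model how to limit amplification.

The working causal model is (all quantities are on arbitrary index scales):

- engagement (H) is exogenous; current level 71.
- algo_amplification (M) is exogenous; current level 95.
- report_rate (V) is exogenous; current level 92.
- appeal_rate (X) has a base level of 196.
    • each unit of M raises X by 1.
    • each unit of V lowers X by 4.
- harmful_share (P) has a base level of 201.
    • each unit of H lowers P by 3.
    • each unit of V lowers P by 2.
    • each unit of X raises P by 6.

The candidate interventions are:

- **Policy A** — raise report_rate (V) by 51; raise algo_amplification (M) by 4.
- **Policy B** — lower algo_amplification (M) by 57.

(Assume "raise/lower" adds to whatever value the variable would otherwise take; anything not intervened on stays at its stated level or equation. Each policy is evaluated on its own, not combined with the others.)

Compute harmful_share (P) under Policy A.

Policy A (V + 51, M + 4):
  H = 71
  M = 95 + 4 = 99
  V = 92 + 51 = 143
  X = 196 + 99 − 4·143 = -277
  P = 201 − 3·71 − 2·143 + 6·(-277) = -1960

-1960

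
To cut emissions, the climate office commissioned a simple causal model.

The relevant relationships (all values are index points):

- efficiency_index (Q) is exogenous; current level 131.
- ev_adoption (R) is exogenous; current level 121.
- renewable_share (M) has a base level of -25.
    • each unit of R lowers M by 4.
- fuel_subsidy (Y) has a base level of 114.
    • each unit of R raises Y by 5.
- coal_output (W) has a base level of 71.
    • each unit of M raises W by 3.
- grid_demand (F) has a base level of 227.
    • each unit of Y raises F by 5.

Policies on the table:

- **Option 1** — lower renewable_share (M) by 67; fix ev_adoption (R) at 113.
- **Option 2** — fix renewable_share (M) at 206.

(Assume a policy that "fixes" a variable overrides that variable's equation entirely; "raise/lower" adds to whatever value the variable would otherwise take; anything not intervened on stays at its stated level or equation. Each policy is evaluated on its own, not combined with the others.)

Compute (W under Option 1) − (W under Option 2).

-2250

Option 1 (M − 67, R := 113):
  R = 113
  M = -25 − 4·113 (−67 from intervention) = -544
  W = 71 + 3·(-544) = -1561
Option 2 (M := 206):
  R = 121
  M = 206
  W = 71 + 3·206 = 689
W: -1561 − 689 = -2250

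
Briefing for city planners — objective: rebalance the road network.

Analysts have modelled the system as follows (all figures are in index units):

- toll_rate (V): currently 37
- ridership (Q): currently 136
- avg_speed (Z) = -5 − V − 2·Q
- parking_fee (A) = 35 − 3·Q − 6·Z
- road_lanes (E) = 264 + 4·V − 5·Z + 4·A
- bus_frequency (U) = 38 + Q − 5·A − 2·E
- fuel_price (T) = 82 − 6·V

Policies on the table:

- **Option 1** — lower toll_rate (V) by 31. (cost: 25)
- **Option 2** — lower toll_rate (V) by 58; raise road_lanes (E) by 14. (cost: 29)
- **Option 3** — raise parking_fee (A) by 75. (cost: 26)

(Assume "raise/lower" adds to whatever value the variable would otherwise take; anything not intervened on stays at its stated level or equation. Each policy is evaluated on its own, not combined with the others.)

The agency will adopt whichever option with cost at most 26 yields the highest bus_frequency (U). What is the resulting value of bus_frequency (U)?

-20457

Option 1 (V − 31):
  V = 37 − 31 = 6
  Q = 136
  Z = -5 − 6 − 2·136 = -283
  A = 35 − 3·136 − 6·(-283) = 1325
  E = 264 + 4·6 − 5·(-283) + 4·1325 = 7003
  U = 38 + 136 − 5·1325 − 2·7003 = -20457
Option 3 (A + 75):
  V = 37
  Q = 136
  Z = -5 − 37 − 2·136 = -314
  A = 35 − 3·136 − 6·(-314) (+75 from intervention) = 1586
  E = 264 + 4·37 − 5·(-314) + 4·1586 = 8326
  U = 38 + 136 − 5·1586 − 2·8326 = -24408
Comparing — Option 1: U=-20457, Option 3: U=-24408. Highest is -20457 (Option 1).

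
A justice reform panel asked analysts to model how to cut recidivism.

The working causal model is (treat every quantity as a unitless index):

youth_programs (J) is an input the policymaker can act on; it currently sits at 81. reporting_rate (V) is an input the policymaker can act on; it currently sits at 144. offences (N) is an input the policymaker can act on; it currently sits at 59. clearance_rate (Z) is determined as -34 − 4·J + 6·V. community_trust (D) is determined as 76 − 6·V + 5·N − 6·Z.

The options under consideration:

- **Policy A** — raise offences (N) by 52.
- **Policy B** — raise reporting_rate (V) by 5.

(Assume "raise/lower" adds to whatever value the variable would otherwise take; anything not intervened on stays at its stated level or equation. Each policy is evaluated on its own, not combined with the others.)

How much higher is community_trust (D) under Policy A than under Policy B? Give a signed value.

470

Policy A (N + 52):
  J = 81
  V = 144
  N = 59 + 52 = 111
  Z = -34 − 4·81 + 6·144 = 506
  D = 76 − 6·144 + 5·111 − 6·506 = -3269
Policy B (V + 5):
  J = 81
  V = 144 + 5 = 149
  N = 59
  Z = -34 − 4·81 + 6·149 = 536
  D = 76 − 6·149 + 5·59 − 6·536 = -3739
D: -3269 − (-3739) = 470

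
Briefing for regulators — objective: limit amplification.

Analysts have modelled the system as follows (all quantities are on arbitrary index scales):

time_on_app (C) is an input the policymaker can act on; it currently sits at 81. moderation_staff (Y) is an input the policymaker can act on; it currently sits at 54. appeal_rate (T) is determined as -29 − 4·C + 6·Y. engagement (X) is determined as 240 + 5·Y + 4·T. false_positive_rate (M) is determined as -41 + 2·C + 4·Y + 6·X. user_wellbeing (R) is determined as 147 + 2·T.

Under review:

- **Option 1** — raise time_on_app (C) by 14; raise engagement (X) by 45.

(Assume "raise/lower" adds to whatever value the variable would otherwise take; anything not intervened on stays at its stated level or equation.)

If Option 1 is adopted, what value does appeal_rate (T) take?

Option 1 (C + 14, X + 45):
  C = 81 + 14 = 95
  Y = 54
  T = -29 − 4·95 + 6·54 = -85

-85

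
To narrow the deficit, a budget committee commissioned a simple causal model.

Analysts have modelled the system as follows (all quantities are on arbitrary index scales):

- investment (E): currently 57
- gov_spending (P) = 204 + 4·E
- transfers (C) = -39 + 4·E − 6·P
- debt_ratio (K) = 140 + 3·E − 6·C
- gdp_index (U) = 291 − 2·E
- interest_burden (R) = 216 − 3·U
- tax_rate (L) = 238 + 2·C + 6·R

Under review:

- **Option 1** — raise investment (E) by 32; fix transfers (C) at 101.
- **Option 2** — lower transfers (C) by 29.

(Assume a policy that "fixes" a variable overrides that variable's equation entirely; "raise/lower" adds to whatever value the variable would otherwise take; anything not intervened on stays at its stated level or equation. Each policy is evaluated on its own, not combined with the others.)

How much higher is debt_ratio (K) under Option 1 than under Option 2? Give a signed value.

Option 1 (E + 32, C := 101):
  E = 57 + 32 = 89
  P = 204 + 4·89 = 560
  C = 101
  K = 140 + 3·89 − 6·101 = -199
Option 2 (C − 29):
  E = 57
  P = 204 + 4·57 = 432
  C = -39 + 4·57 − 6·432 (−29 from intervention) = -2432
  K = 140 + 3·57 − 6·(-2432) = 14903
K: -199 − 14903 = -15102

-15102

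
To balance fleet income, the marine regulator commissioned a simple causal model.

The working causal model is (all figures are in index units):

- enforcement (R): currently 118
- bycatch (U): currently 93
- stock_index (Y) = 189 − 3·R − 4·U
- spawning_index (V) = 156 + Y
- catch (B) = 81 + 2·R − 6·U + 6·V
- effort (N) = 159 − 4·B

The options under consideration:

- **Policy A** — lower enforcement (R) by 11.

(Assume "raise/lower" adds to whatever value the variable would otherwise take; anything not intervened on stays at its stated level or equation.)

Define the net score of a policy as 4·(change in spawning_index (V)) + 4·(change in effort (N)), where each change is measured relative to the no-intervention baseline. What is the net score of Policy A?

Baseline:
  R = 118
  U = 93
  Y = 189 − 3·118 − 4·93 = -537
  V = 156 + (-537) = -381
  B = 81 + 2·118 − 6·93 + 6·(-381) = -2527
  N = 159 − 4·(-2527) = 10267
Policy A (R − 11):
  R = 118 − 11 = 107
  U = 93
  Y = 189 − 3·107 − 4·93 = -504
  V = 156 + (-504) = -348
  B = 81 + 2·107 − 6·93 + 6·(-348) = -2351
  N = 159 − 4·(-2351) = 9563
ΔV = -348 − (-381) = 33; ΔN = 9563 − 10267 = -704
Score = 4·33 + 4·(-704) = -2684

-2684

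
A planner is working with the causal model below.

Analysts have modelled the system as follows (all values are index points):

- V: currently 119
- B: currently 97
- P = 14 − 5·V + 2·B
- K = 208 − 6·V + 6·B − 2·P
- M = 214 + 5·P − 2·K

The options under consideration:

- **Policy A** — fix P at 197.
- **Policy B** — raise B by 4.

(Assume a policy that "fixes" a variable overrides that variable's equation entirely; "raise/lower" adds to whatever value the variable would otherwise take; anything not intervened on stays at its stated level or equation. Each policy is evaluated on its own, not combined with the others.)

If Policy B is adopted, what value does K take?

858

Policy B (B + 4):
  V = 119
  B = 97 + 4 = 101
  P = 14 − 5·119 + 2·101 = -379
  K = 208 − 6·119 + 6·101 − 2·(-379) = 858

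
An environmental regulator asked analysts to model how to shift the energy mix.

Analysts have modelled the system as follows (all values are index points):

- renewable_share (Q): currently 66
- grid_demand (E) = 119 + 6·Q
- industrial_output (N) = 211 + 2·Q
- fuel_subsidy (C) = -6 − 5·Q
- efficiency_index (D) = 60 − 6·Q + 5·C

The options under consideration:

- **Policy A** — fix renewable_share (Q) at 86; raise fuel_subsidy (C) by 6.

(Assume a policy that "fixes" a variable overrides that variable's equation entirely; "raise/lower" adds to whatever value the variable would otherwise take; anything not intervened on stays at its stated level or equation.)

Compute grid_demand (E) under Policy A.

635

Policy A (Q := 86, C + 6):
  Q = 86
  E = 119 + 6·86 = 635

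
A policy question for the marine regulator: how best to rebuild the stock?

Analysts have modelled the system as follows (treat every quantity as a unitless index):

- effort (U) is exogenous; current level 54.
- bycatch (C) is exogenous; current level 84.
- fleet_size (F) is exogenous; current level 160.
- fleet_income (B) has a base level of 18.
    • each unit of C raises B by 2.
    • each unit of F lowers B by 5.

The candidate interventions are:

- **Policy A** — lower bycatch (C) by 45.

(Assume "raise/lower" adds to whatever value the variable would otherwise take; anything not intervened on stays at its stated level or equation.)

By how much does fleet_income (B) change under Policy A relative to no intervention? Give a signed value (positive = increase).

-90

Baseline:
  C = 84
  F = 160
  B = 18 + 2·84 − 5·160 = -614
Policy A (C − 45):
  C = 84 − 45 = 39
  F = 160
  B = 18 + 2·39 − 5·160 = -704
Change in B: -704 − (-614) = -90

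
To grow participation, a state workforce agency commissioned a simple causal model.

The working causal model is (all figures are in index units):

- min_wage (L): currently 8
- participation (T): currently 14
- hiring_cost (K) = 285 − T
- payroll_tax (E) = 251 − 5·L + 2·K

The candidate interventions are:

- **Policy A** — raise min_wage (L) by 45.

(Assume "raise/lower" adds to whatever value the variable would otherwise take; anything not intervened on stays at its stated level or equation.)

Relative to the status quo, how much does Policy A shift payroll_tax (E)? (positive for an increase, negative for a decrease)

-225

Baseline:
  L = 8
  T = 14
  K = 285 − 14 = 271
  E = 251 − 5·8 + 2·271 = 753
Policy A (L + 45):
  L = 8 + 45 = 53
  T = 14
  K = 285 − 14 = 271
  E = 251 − 5·53 + 2·271 = 528
Change in E: 528 − 753 = -225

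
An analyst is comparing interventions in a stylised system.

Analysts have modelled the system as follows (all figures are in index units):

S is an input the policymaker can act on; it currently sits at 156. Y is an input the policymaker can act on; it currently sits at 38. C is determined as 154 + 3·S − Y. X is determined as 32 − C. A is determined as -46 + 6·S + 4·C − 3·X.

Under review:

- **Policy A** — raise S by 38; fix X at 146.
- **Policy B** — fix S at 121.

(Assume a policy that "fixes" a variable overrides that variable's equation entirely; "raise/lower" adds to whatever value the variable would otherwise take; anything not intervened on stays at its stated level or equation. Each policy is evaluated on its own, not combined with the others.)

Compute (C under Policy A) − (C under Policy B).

219

Policy A (S + 38, X := 146):
  S = 156 + 38 = 194
  Y = 38
  C = 154 + 3·194 − 38 = 698
Policy B (S := 121):
  S = 121
  Y = 38
  C = 154 + 3·121 − 38 = 479
C: 698 − 479 = 219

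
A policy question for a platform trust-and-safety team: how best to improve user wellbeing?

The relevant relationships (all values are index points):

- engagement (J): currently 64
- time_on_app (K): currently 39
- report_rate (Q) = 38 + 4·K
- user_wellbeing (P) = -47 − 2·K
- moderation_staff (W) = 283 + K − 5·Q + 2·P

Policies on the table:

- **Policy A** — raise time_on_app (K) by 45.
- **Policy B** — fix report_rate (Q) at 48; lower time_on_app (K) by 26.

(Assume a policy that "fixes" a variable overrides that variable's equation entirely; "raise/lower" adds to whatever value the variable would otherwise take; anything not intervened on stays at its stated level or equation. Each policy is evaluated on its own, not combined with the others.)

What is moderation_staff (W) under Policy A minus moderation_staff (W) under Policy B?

Policy A (K + 45):
  K = 39 + 45 = 84
  Q = 38 + 4·84 = 374
  P = -47 − 2·84 = -215
  W = 283 + 84 − 5·374 + 2·(-215) = -1933
Policy B (Q := 48, K − 26):
  K = 39 − 26 = 13
  Q = 48
  P = -47 − 2·13 = -73
  W = 283 + 13 − 5·48 + 2·(-73) = -90
W: -1933 − (-90) = -1843

-1843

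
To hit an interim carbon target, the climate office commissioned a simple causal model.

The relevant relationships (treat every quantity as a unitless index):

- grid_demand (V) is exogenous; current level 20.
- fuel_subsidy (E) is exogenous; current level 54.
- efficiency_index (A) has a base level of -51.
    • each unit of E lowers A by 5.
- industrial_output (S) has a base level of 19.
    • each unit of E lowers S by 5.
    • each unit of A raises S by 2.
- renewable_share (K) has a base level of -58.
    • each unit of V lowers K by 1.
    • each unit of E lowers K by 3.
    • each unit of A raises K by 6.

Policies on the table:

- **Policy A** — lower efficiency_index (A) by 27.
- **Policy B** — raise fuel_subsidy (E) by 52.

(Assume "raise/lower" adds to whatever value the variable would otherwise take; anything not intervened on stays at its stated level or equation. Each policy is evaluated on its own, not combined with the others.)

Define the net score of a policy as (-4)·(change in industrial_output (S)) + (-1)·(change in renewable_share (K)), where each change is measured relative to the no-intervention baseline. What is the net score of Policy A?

378

Baseline:
  V = 20
  E = 54
  A = -51 − 5·54 = -321
  S = 19 − 5·54 + 2·(-321) = -893
  K = -58 − 20 − 3·54 + 6·(-321) = -2166
Policy A (A − 27):
  V = 20
  E = 54
  A = -51 − 5·54 (−27 from intervention) = -348
  S = 19 − 5·54 + 2·(-348) = -947
  K = -58 − 20 − 3·54 + 6·(-348) = -2328
ΔS = -947 − (-893) = -54; ΔK = -2328 − (-2166) = -162
Score = (-4)·(-54) + (-1)·(-162) = 378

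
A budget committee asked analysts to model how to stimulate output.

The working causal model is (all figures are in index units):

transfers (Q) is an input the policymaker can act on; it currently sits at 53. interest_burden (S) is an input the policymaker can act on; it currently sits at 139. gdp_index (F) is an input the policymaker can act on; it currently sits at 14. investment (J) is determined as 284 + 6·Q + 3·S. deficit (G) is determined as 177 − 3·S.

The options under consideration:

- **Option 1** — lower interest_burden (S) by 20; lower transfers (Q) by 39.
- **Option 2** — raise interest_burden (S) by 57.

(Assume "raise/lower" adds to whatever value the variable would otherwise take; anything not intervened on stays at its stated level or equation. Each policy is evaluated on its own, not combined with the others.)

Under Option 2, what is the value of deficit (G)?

Option 2 (S + 57):
  S = 139 + 57 = 196
  G = 177 − 3·196 = -411

-411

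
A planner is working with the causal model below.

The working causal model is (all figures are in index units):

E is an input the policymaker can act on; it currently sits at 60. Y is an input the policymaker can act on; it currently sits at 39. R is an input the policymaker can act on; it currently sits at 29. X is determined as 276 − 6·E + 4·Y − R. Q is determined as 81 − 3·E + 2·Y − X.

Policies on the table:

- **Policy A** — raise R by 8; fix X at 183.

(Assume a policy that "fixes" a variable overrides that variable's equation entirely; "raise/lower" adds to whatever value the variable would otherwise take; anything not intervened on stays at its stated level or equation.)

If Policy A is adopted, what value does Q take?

Policy A (R + 8, X := 183):
  E = 60
  Y = 39
  R = 29 + 8 = 37
  X = 183
  Q = 81 − 3·60 + 2·39 − 183 = -204

-204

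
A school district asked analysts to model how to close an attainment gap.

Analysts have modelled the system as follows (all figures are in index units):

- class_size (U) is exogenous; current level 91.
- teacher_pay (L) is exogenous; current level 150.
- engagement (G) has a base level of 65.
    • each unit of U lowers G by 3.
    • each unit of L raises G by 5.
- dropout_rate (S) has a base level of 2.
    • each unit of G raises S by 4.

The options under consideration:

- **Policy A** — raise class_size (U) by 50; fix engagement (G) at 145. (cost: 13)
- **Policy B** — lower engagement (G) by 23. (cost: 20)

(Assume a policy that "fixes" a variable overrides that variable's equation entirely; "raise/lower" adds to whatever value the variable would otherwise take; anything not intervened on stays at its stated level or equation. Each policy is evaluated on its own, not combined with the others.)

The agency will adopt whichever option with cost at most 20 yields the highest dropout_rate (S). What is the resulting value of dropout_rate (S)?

2078

Policy A (U + 50, G := 145):
  U = 91 + 50 = 141
  L = 150
  G = 145
  S = 2 + 4·145 = 582
Policy B (G − 23):
  U = 91
  L = 150
  G = 65 − 3·91 + 5·150 (−23 from intervention) = 519
  S = 2 + 4·519 = 2078
Comparing — Policy A: S=582, Policy B: S=2078. Highest is 2078 (Policy B).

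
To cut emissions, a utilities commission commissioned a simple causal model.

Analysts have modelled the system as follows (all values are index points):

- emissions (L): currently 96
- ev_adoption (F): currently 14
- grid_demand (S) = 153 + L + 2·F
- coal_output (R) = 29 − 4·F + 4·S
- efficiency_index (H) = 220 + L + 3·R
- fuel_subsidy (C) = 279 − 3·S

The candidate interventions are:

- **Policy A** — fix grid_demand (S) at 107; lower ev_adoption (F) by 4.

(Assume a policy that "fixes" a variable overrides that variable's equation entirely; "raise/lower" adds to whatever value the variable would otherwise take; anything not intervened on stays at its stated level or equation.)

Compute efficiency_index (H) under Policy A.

1567

Policy A (S := 107, F − 4):
  L = 96
  F = 14 − 4 = 10
  S = 107
  R = 29 − 4·10 + 4·107 = 417
  H = 220 + 96 + 3·417 = 1567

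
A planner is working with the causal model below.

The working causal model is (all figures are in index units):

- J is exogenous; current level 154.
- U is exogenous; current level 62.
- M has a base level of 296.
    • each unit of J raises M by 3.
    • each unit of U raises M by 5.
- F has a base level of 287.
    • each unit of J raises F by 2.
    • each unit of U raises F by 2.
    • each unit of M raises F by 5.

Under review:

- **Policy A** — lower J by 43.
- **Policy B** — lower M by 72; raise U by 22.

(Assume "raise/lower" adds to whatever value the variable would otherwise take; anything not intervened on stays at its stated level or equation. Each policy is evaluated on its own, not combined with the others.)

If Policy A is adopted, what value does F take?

5328

Policy A (J − 43):
  J = 154 − 43 = 111
  U = 62
  M = 296 + 3·111 + 5·62 = 939
  F = 287 + 2·111 + 2·62 + 5·939 = 5328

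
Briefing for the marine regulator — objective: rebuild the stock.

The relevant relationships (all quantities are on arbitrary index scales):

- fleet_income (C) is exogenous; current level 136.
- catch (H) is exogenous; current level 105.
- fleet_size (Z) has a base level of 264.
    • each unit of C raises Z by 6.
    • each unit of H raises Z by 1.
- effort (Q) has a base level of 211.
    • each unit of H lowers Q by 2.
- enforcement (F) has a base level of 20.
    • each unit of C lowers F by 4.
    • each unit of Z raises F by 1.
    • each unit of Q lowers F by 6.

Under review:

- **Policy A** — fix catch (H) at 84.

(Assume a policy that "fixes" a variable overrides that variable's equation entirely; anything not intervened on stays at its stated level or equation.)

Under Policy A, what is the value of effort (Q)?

43

Policy A (H := 84):
  H = 84
  Q = 211 − 2·84 = 43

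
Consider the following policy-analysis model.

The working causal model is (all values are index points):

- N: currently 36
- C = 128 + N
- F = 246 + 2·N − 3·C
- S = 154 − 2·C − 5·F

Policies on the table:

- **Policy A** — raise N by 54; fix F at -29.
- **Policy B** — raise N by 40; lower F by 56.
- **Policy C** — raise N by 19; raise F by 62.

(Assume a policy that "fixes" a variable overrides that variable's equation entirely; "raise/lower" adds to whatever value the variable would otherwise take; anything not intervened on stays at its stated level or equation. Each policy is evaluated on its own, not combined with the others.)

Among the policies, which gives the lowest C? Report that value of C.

183

Policy A (N + 54, F := -29):
  N = 36 + 54 = 90
  C = 128 + 90 = 218
Policy B (N + 40, F − 56):
  N = 36 + 40 = 76
  C = 128 + 76 = 204
Policy C (N + 19, F + 62):
  N = 36 + 19 = 55
  C = 128 + 55 = 183
Comparing — Policy A: C=218, Policy B: C=204, Policy C: C=183. Lowest is 183 (Policy C).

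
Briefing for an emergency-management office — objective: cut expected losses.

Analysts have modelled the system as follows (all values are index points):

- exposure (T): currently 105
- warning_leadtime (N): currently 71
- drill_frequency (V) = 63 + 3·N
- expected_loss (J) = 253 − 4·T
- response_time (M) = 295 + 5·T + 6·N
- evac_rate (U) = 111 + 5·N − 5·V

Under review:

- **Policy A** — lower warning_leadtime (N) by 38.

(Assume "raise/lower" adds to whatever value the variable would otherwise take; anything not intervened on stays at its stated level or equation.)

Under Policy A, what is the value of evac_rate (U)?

-534

Policy A (N − 38):
  N = 71 − 38 = 33
  V = 63 + 3·33 = 162
  U = 111 + 5·33 − 5·162 = -534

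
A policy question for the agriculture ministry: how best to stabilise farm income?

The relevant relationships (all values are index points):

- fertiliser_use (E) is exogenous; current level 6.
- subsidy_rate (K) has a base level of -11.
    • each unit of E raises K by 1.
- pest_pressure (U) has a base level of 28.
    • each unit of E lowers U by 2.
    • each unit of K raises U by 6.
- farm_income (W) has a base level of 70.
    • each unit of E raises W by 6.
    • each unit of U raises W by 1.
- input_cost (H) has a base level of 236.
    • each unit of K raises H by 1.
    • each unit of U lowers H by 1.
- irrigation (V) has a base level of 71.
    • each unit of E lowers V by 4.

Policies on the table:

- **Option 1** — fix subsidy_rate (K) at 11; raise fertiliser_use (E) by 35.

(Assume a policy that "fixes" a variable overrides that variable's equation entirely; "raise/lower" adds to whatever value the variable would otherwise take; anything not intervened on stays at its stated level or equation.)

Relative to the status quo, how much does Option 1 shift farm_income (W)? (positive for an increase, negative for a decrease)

Baseline:
  E = 6
  K = -11 + 6 = -5
  U = 28 − 2·6 + 6·(-5) = -14
  W = 70 + 6·6 + (-14) = 92
Option 1 (K := 11, E + 35):
  E = 6 + 35 = 41
  K = 11
  U = 28 − 2·41 + 6·11 = 12
  W = 70 + 6·41 + 12 = 328
Change in W: 328 − 92 = 236

236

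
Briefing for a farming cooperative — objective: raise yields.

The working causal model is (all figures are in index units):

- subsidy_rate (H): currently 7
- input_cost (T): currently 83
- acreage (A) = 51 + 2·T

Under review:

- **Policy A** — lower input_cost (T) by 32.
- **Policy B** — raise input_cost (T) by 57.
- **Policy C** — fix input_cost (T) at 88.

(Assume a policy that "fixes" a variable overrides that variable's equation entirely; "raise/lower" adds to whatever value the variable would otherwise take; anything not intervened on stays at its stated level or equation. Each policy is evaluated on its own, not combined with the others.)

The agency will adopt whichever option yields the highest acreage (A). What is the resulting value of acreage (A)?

Policy A (T − 32):
  T = 83 − 32 = 51
  A = 51 + 2·51 = 153
Policy B (T + 57):
  T = 83 + 57 = 140
  A = 51 + 2·140 = 331
Policy C (T := 88):
  T = 88
  A = 51 + 2·88 = 227
Comparing — Policy A: A=153, Policy B: A=331, Policy C: A=227. Highest is 331 (Policy B).

331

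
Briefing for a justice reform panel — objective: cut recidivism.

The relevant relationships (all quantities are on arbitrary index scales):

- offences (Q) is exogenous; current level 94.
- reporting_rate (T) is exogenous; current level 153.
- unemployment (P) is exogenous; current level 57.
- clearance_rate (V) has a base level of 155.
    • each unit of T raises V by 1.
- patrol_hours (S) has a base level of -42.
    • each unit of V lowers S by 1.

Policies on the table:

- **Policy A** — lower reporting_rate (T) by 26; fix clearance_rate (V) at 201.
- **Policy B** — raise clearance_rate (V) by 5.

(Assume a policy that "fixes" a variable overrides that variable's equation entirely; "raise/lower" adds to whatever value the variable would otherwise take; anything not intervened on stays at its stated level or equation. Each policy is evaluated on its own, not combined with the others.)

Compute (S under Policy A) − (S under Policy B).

Policy A (T − 26, V := 201):
  T = 153 − 26 = 127
  V = 201
  S = -42 − 201 = -243
Policy B (V + 5):
  T = 153
  V = 155 + 153 (+5 from intervention) = 313
  S = -42 − 313 = -355
S: -243 − (-355) = 112

112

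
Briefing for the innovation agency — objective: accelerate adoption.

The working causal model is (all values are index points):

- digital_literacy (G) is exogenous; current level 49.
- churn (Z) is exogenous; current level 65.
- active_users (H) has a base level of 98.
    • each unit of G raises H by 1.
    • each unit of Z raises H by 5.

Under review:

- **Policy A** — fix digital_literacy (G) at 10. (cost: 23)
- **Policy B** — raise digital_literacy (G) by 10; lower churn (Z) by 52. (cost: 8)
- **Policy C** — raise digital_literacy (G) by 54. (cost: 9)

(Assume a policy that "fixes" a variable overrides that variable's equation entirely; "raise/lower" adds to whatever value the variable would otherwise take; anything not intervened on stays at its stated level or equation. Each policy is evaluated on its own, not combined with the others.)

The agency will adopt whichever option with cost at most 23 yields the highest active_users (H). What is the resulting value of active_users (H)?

526

Policy A (G := 10):
  G = 10
  Z = 65
  H = 98 + 10 + 5·65 = 433
Policy B (G + 10, Z − 52):
  G = 49 + 10 = 59
  Z = 65 − 52 = 13
  H = 98 + 59 + 5·13 = 222
Policy C (G + 54):
  G = 49 + 54 = 103
  Z = 65
  H = 98 + 103 + 5·65 = 526
Comparing — Policy A: H=433, Policy B: H=222, Policy C: H=526. Highest is 526 (Policy C).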